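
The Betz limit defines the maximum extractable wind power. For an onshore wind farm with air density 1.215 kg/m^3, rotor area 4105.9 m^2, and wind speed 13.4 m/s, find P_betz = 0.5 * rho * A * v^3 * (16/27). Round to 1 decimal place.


The Betz coefficient Cp_max = 16/27 = 0.5926
v^3 = 13.4^3 = 2406.104
P_betz = 0.5 * rho * A * v^3 * Cp_max
P_betz = 0.5 * 1.215 * 4105.9 * 2406.104 * 0.5926
P_betz = 3556520.1 W

3556520.1


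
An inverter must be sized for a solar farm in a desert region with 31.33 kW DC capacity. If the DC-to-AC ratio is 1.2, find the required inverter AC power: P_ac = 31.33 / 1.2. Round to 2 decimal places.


The inverter AC capacity is determined by the DC/AC ratio.
Given: P_dc = 31.33 kW, DC/AC ratio = 1.2
P_ac = P_dc / ratio = 31.33 / 1.2
P_ac = 26.11 kW

26.11


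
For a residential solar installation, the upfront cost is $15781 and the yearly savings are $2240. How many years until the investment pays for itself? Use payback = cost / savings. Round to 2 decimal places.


Simple payback period = initial cost / annual savings
Payback = 15781 / 2240
Payback = 7.05 years

7.05


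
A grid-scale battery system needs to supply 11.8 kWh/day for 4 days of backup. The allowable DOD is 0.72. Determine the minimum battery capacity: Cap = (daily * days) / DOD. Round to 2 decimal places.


Total energy needed = daily * days = 11.8 * 4 = 47.2 kWh
Account for depth of discharge:
  Cap = total_energy / DOD = 47.2 / 0.72
  Cap = 65.56 kWh

65.56


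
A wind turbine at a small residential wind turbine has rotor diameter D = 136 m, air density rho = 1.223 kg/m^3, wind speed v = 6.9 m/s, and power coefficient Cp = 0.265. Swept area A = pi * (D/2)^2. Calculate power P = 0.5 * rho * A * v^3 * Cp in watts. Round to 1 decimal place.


Step 1 -- Compute swept area:
  A = pi * (D/2)^2 = pi * (136/2)^2 = 14526.72 m^2
Step 2 -- Apply wind power equation:
  P = 0.5 * rho * A * v^3 * Cp
  v^3 = 6.9^3 = 328.509
  P = 0.5 * 1.223 * 14526.72 * 328.509 * 0.265
  P = 773316.6 W

773316.6


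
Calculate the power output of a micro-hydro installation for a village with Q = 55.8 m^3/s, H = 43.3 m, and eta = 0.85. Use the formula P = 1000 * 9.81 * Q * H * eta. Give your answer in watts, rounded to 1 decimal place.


Apply the hydropower formula P = rho * g * Q * H * eta
rho * g = 1000 * 9.81 = 9810.0
P = 9810.0 * 55.8 * 43.3 * 0.85
P = 20146983.4 W

20146983.4


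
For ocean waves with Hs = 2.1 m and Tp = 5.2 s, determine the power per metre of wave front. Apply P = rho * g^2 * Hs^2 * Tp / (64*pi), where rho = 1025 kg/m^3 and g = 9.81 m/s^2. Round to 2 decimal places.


Apply wave power formula:
  g^2 = 9.81^2 = 96.2361
  Hs^2 = 2.1^2 = 4.41
  Numerator = rho * g^2 * Hs^2 * Tp = 1025 * 96.2361 * 4.41 * 5.2 = 2262058.4
  Denominator = 64 * pi = 201.0619
  P = 2262058.4 / 201.0619 = 11250.56 W/m

11250.56


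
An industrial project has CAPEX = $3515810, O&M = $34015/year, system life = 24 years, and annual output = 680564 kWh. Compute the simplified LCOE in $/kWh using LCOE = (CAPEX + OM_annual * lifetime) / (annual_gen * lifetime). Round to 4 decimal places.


Total cost = CAPEX + OM * lifetime = 3515810 + 34015 * 24 = 3515810 + 816360 = 4332170
Total generation = annual * lifetime = 680564 * 24 = 16333536 kWh
LCOE = 4332170 / 16333536
LCOE = 0.2652 $/kWh

0.2652


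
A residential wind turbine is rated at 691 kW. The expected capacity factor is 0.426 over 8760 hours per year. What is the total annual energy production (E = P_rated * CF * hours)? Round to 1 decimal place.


Annual energy = rated_kW * capacity_factor * hours_per_year
Given: P_rated = 691 kW, CF = 0.426, hours = 8760
E = 691 * 0.426 * 8760
E = 2578646.2 kWh

2578646.2


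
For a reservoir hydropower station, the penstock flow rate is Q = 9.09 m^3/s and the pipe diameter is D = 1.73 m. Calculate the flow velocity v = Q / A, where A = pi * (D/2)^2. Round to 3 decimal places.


Compute pipe cross-sectional area:
  A = pi * (D/2)^2 = pi * (1.73/2)^2 = 2.3506 m^2
Calculate velocity:
  v = Q / A = 9.09 / 2.3506
  v = 3.867 m/s

3.867


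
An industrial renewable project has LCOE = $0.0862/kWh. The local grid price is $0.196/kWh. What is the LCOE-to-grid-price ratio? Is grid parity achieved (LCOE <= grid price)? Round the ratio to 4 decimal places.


Compare LCOE to grid price:
  LCOE = $0.0862/kWh, Grid price = $0.196/kWh
  Ratio = LCOE / grid_price = 0.0862 / 0.196 = 0.4398
  Grid parity achieved (ratio <= 1)? yes

0.4398


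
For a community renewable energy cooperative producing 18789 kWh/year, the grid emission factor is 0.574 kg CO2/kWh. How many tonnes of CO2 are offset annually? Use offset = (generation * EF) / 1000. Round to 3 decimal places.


CO2 offset in kg = generation * emission_factor
CO2 offset = 18789 * 0.574 = 10784.89 kg
Convert to tonnes:
  CO2 offset = 10784.89 / 1000 = 10.785 tonnes

10.785


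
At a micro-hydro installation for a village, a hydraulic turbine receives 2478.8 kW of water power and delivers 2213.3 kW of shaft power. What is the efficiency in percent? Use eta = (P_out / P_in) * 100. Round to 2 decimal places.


Turbine efficiency = (output power / input power) * 100
eta = (2213.3 / 2478.8) * 100
eta = 89.29%

89.29


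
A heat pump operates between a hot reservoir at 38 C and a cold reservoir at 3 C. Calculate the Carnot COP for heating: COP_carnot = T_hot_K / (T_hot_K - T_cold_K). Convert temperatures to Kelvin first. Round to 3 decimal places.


Convert to Kelvin:
  T_hot = 38 + 273.15 = 311.15 K
  T_cold = 3 + 273.15 = 276.15 K
Apply Carnot COP formula:
  COP = T_hot_K / (T_hot_K - T_cold_K) = 311.15 / 35.0
  COP = 8.890

8.890


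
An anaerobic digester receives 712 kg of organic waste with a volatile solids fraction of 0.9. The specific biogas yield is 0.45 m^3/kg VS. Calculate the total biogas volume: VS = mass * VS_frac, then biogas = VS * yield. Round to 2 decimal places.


Compute volatile solids:
  VS = mass * VS_fraction = 712 * 0.9 = 640.8 kg
Calculate biogas volume:
  Biogas = VS * specific_yield = 640.8 * 0.45
  Biogas = 288.36 m^3

288.36


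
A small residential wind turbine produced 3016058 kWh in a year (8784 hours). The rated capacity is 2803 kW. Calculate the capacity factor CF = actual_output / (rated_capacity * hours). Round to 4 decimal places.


Capacity factor = actual output / maximum possible output
Maximum possible = rated * hours = 2803 * 8784 = 24621552 kWh
CF = 3016058 / 24621552
CF = 0.1225

0.1225


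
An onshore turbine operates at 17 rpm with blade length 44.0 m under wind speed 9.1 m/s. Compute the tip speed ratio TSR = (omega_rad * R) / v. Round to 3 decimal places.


Convert rotational speed to rad/s:
  omega = 17 * 2 * pi / 60 = 1.7802 rad/s
Compute tip speed:
  v_tip = omega * R = 1.7802 * 44.0 = 78.33 m/s
Tip speed ratio:
  TSR = v_tip / v_wind = 78.33 / 9.1 = 8.608

8.608


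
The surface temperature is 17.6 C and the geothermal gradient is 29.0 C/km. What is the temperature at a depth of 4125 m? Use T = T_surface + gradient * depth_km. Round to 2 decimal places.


Convert depth to km: 4125 / 1000 = 4.125 km
Temperature increase = gradient * depth_km = 29.0 * 4.125 = 119.63 C
Temperature at depth = T_surface + delta_T = 17.6 + 119.63
T = 137.23 C

137.23


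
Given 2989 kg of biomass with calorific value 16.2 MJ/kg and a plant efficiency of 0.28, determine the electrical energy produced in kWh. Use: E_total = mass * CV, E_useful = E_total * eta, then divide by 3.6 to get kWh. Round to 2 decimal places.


Total energy = mass * CV = 2989 * 16.2 = 48421.8 MJ
Useful energy = total * eta = 48421.8 * 0.28 = 13558.1 MJ
Convert to kWh: 13558.1 / 3.6
Useful energy = 3766.14 kWh

3766.14


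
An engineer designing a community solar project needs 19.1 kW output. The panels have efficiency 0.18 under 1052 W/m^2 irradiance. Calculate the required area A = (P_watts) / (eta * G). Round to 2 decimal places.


Convert target power to watts: P = 19.1 * 1000 = 19100.0 W
Compute denominator: eta * G = 0.18 * 1052 = 189.36
Required area A = P / (eta * G) = 19100.0 / 189.36
A = 100.87 m^2

100.87


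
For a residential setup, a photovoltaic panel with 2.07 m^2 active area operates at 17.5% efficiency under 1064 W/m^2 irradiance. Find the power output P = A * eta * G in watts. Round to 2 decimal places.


Use the solar power formula P = A * eta * G.
Given: A = 2.07 m^2, eta = 0.175, G = 1064 W/m^2
P = 2.07 * 0.175 * 1064
P = 385.43 W

385.43


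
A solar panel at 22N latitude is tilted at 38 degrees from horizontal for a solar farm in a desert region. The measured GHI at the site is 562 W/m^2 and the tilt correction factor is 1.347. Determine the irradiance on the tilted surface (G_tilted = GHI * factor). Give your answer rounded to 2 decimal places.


Identify the given values:
  GHI = 562 W/m^2, tilt correction factor = 1.347
Apply the formula G_tilted = GHI * factor:
  G_tilted = 562 * 1.347
  G_tilted = 757.01 W/m^2

757.01


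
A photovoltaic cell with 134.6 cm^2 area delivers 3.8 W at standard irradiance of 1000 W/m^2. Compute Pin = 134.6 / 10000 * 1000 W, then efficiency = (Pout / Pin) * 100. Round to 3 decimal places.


First compute the input power:
  Pin = area_cm2 / 10000 * G = 134.6 / 10000 * 1000 = 13.46 W
Then compute efficiency:
  Efficiency = (Pout / Pin) * 100 = (3.8 / 13.46) * 100
  Efficiency = 28.232%

28.232


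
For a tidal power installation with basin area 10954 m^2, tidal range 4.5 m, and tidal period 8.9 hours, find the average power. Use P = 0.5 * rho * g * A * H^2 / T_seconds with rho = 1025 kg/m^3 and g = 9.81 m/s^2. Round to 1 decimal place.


Convert period to seconds: T = 8.9 * 3600 = 32040.0 s
H^2 = 4.5^2 = 20.25
P = 0.5 * rho * g * A * H^2 / T
P = 0.5 * 1025 * 9.81 * 10954 * 20.25 / 32040.0
P = 34807.1 W

34807.1


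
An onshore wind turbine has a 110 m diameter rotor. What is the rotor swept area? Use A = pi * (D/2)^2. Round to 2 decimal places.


Compute the rotor radius:
  r = D / 2 = 110 / 2 = 55.0 m
Calculate swept area:
  A = pi * r^2 = pi * 55.0^2
  A = 9503.32 m^2

9503.32


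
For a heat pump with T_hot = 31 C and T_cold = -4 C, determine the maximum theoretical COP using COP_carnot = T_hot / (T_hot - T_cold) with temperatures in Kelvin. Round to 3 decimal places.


Convert to Kelvin:
  T_hot = 31 + 273.15 = 304.15 K
  T_cold = -4 + 273.15 = 269.15 K
Apply Carnot COP formula:
  COP = T_hot_K / (T_hot_K - T_cold_K) = 304.15 / 35.0
  COP = 8.690

8.690


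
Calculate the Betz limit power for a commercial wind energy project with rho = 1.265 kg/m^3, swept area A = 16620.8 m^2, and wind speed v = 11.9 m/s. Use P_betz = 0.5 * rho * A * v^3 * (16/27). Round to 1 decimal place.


The Betz coefficient Cp_max = 16/27 = 0.5926
v^3 = 11.9^3 = 1685.159
P_betz = 0.5 * rho * A * v^3 * Cp_max
P_betz = 0.5 * 1.265 * 16620.8 * 1685.159 * 0.5926
P_betz = 10498072.2 W

10498072.2


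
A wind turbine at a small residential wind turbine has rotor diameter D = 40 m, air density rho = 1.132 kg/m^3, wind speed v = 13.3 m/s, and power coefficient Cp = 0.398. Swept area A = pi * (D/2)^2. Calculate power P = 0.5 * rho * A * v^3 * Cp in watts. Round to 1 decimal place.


Step 1 -- Compute swept area:
  A = pi * (D/2)^2 = pi * (40/2)^2 = 1256.64 m^2
Step 2 -- Apply wind power equation:
  P = 0.5 * rho * A * v^3 * Cp
  v^3 = 13.3^3 = 2352.637
  P = 0.5 * 1.132 * 1256.64 * 2352.637 * 0.398
  P = 665984.8 W

665984.8


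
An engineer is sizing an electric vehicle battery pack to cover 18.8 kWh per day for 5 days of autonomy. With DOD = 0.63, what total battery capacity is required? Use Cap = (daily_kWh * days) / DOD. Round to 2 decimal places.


Total energy needed = daily * days = 18.8 * 5 = 94.0 kWh
Account for depth of discharge:
  Cap = total_energy / DOD = 94.0 / 0.63
  Cap = 149.21 kWh

149.21


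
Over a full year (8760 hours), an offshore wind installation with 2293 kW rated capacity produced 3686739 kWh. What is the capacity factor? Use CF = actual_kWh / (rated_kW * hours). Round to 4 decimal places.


Capacity factor = actual output / maximum possible output
Maximum possible = rated * hours = 2293 * 8760 = 20086680 kWh
CF = 3686739 / 20086680
CF = 0.1835

0.1835


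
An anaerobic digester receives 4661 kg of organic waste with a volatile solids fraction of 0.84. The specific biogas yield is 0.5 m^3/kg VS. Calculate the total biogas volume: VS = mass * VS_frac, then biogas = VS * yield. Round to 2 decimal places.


Compute volatile solids:
  VS = mass * VS_fraction = 4661 * 0.84 = 3915.24 kg
Calculate biogas volume:
  Biogas = VS * specific_yield = 3915.24 * 0.5
  Biogas = 1957.62 m^3

1957.62


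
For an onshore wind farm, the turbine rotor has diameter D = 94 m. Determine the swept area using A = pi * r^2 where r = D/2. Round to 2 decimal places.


Compute the rotor radius:
  r = D / 2 = 94 / 2 = 47.0 m
Calculate swept area:
  A = pi * r^2 = pi * 47.0^2
  A = 6939.78 m^2

6939.78


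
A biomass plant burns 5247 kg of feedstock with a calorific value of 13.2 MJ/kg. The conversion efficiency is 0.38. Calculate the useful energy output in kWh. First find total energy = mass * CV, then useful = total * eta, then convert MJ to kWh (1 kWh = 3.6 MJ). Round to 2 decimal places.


Total energy = mass * CV = 5247 * 13.2 = 69260.4 MJ
Useful energy = total * eta = 69260.4 * 0.38 = 26318.95 MJ
Convert to kWh: 26318.95 / 3.6
Useful energy = 7310.82 kWh

7310.82


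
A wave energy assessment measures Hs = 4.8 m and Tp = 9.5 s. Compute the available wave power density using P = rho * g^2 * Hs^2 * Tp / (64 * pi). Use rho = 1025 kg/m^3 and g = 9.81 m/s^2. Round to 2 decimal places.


Apply wave power formula:
  g^2 = 9.81^2 = 96.2361
  Hs^2 = 4.8^2 = 23.04
  Numerator = rho * g^2 * Hs^2 * Tp = 1025 * 96.2361 * 23.04 * 9.5 = 21590761.51
  Denominator = 64 * pi = 201.0619
  P = 21590761.51 / 201.0619 = 107383.64 W/m

107383.64


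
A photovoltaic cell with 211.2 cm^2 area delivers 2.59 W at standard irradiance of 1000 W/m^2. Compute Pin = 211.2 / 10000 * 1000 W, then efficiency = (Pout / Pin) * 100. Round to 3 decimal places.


First compute the input power:
  Pin = area_cm2 / 10000 * G = 211.2 / 10000 * 1000 = 21.12 W
Then compute efficiency:
  Efficiency = (Pout / Pin) * 100 = (2.59 / 21.12) * 100
  Efficiency = 12.263%

12.263


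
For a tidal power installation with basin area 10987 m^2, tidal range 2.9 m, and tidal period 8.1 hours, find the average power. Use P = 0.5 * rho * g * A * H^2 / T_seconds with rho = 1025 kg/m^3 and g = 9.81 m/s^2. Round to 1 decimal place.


Convert period to seconds: T = 8.1 * 3600 = 29160.0 s
H^2 = 2.9^2 = 8.41
P = 0.5 * rho * g * A * H^2 / T
P = 0.5 * 1025 * 9.81 * 10987 * 8.41 / 29160.0
P = 15931.3 W

15931.3


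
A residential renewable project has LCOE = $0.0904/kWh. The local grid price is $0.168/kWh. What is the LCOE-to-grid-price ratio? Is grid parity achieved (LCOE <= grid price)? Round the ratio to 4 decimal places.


Compare LCOE to grid price:
  LCOE = $0.0904/kWh, Grid price = $0.168/kWh
  Ratio = LCOE / grid_price = 0.0904 / 0.168 = 0.5381
  Grid parity achieved (ratio <= 1)? yes

0.5381


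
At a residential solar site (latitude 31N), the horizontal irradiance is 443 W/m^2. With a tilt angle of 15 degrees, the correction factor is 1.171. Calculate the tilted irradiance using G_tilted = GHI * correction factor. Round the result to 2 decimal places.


Identify the given values:
  GHI = 443 W/m^2, tilt correction factor = 1.171
Apply the formula G_tilted = GHI * factor:
  G_tilted = 443 * 1.171
  G_tilted = 518.75 W/m^2

518.75


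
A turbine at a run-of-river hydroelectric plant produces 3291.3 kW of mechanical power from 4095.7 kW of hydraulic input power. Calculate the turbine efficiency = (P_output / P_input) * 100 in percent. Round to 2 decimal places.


Turbine efficiency = (output power / input power) * 100
eta = (3291.3 / 4095.7) * 100
eta = 80.36%

80.36


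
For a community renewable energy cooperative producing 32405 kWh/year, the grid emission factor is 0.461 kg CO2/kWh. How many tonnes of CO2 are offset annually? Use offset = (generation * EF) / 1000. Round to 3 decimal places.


CO2 offset in kg = generation * emission_factor
CO2 offset = 32405 * 0.461 = 14938.71 kg
Convert to tonnes:
  CO2 offset = 14938.71 / 1000 = 14.939 tonnes

14.939


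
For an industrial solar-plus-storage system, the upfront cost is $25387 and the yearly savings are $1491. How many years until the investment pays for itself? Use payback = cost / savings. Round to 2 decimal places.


Simple payback period = initial cost / annual savings
Payback = 25387 / 1491
Payback = 17.03 years

17.03


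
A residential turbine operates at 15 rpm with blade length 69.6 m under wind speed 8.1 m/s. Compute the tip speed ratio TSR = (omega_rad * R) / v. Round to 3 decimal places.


Convert rotational speed to rad/s:
  omega = 15 * 2 * pi / 60 = 1.5708 rad/s
Compute tip speed:
  v_tip = omega * R = 1.5708 * 69.6 = 109.327 m/s
Tip speed ratio:
  TSR = v_tip / v_wind = 109.327 / 8.1 = 13.497

13.497


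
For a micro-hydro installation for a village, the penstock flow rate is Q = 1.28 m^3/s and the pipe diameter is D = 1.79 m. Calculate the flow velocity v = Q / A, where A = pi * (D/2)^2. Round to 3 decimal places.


Compute pipe cross-sectional area:
  A = pi * (D/2)^2 = pi * (1.79/2)^2 = 2.5165 m^2
Calculate velocity:
  v = Q / A = 1.28 / 2.5165
  v = 0.509 m/s

0.509


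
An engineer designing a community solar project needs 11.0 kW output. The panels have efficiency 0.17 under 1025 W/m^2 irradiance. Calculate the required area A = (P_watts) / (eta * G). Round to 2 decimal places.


Convert target power to watts: P = 11.0 * 1000 = 11000.0 W
Compute denominator: eta * G = 0.17 * 1025 = 174.25
Required area A = P / (eta * G) = 11000.0 / 174.25
A = 63.13 m^2

63.13


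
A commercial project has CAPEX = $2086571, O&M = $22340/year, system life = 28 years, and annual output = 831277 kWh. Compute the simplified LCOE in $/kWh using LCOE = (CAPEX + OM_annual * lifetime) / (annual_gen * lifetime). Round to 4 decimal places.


Total cost = CAPEX + OM * lifetime = 2086571 + 22340 * 28 = 2086571 + 625520 = 2712091
Total generation = annual * lifetime = 831277 * 28 = 23275756 kWh
LCOE = 2712091 / 23275756
LCOE = 0.1165 $/kWh

0.1165


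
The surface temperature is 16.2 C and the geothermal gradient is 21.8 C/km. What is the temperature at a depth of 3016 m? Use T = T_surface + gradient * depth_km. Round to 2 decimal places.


Convert depth to km: 3016 / 1000 = 3.016 km
Temperature increase = gradient * depth_km = 21.8 * 3.016 = 65.75 C
Temperature at depth = T_surface + delta_T = 16.2 + 65.75
T = 81.95 C

81.95


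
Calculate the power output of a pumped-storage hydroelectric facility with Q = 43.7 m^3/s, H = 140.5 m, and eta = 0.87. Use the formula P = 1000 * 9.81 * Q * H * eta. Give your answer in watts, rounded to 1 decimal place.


Apply the hydropower formula P = rho * g * Q * H * eta
rho * g = 1000 * 9.81 = 9810.0
P = 9810.0 * 43.7 * 140.5 * 0.87
P = 52401777.8 W

52401777.8


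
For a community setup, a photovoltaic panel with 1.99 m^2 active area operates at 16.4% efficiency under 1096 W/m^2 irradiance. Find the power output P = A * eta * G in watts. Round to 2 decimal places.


Use the solar power formula P = A * eta * G.
Given: A = 1.99 m^2, eta = 0.164, G = 1096 W/m^2
P = 1.99 * 0.164 * 1096
P = 357.69 W

357.69


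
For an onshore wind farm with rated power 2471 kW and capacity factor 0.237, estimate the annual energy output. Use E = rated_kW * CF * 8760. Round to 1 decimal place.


Annual energy = rated_kW * capacity_factor * hours_per_year
Given: P_rated = 2471 kW, CF = 0.237, hours = 8760
E = 2471 * 0.237 * 8760
E = 5130092.5 kWh

5130092.5


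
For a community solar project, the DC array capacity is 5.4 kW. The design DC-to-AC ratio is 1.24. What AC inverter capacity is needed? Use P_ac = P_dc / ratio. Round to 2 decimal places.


The inverter AC capacity is determined by the DC/AC ratio.
Given: P_dc = 5.4 kW, DC/AC ratio = 1.24
P_ac = P_dc / ratio = 5.4 / 1.24
P_ac = 4.35 kW

4.35


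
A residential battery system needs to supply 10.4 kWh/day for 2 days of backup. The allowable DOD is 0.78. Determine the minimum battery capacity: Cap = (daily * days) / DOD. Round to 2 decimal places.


Total energy needed = daily * days = 10.4 * 2 = 20.8 kWh
Account for depth of discharge:
  Cap = total_energy / DOD = 20.8 / 0.78
  Cap = 26.67 kWh

26.67


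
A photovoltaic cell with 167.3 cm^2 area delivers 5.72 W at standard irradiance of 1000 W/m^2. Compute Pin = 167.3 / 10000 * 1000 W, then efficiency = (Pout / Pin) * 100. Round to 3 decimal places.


First compute the input power:
  Pin = area_cm2 / 10000 * G = 167.3 / 10000 * 1000 = 16.73 W
Then compute efficiency:
  Efficiency = (Pout / Pin) * 100 = (5.72 / 16.73) * 100
  Efficiency = 34.190%

34.190


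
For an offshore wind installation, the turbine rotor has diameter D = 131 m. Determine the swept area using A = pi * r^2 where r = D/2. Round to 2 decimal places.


Compute the rotor radius:
  r = D / 2 = 131 / 2 = 65.5 m
Calculate swept area:
  A = pi * r^2 = pi * 65.5^2
  A = 13478.22 m^2

13478.22


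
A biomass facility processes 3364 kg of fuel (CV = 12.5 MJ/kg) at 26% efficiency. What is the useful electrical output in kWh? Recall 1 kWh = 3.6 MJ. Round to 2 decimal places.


Total energy = mass * CV = 3364 * 12.5 = 42050.0 MJ
Useful energy = total * eta = 42050.0 * 0.26 = 10933.0 MJ
Convert to kWh: 10933.0 / 3.6
Useful energy = 3036.94 kWh

3036.94


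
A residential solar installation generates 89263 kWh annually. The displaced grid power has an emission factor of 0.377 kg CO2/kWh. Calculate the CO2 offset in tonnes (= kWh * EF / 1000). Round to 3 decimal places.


CO2 offset in kg = generation * emission_factor
CO2 offset = 89263 * 0.377 = 33652.15 kg
Convert to tonnes:
  CO2 offset = 33652.15 / 1000 = 33.652 tonnes

33.652


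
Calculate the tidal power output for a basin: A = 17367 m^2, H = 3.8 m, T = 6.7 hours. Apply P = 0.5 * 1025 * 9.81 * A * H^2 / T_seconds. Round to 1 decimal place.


Convert period to seconds: T = 6.7 * 3600 = 24120.0 s
H^2 = 3.8^2 = 14.44
P = 0.5 * rho * g * A * H^2 / T
P = 0.5 * 1025 * 9.81 * 17367 * 14.44 / 24120.0
P = 52273.0 W

52273.0


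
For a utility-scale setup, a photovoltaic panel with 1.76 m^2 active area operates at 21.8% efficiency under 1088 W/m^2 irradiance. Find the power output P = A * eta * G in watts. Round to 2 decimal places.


Use the solar power formula P = A * eta * G.
Given: A = 1.76 m^2, eta = 0.218, G = 1088 W/m^2
P = 1.76 * 0.218 * 1088
P = 417.44 W

417.44


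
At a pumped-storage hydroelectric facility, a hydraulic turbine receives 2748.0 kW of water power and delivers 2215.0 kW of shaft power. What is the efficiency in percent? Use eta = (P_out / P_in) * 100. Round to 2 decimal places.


Turbine efficiency = (output power / input power) * 100
eta = (2215.0 / 2748.0) * 100
eta = 80.60%

80.60


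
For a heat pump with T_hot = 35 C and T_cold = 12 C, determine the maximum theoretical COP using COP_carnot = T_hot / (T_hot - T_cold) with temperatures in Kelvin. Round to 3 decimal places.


Convert to Kelvin:
  T_hot = 35 + 273.15 = 308.15 K
  T_cold = 12 + 273.15 = 285.15 K
Apply Carnot COP formula:
  COP = T_hot_K / (T_hot_K - T_cold_K) = 308.15 / 23.0
  COP = 13.398

13.398


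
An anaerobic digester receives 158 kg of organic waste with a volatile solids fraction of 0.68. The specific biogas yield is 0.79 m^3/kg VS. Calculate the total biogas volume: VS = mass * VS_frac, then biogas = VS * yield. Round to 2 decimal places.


Compute volatile solids:
  VS = mass * VS_fraction = 158 * 0.68 = 107.44 kg
Calculate biogas volume:
  Biogas = VS * specific_yield = 107.44 * 0.79
  Biogas = 84.88 m^3

84.88


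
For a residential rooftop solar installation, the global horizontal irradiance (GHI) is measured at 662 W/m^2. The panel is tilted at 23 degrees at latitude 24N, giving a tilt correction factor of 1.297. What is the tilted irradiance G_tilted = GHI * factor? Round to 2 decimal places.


Identify the given values:
  GHI = 662 W/m^2, tilt correction factor = 1.297
Apply the formula G_tilted = GHI * factor:
  G_tilted = 662 * 1.297
  G_tilted = 858.61 W/m^2

858.61


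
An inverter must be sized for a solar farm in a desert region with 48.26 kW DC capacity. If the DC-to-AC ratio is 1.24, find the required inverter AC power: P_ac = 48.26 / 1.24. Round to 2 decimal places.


The inverter AC capacity is determined by the DC/AC ratio.
Given: P_dc = 48.26 kW, DC/AC ratio = 1.24
P_ac = P_dc / ratio = 48.26 / 1.24
P_ac = 38.92 kW

38.92


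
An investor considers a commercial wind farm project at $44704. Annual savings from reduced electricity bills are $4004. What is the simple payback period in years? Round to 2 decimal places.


Simple payback period = initial cost / annual savings
Payback = 44704 / 4004
Payback = 11.16 years

11.16


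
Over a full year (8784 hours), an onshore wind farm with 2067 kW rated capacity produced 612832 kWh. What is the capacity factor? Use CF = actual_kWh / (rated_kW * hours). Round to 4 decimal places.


Capacity factor = actual output / maximum possible output
Maximum possible = rated * hours = 2067 * 8784 = 18156528 kWh
CF = 612832 / 18156528
CF = 0.0338

0.0338


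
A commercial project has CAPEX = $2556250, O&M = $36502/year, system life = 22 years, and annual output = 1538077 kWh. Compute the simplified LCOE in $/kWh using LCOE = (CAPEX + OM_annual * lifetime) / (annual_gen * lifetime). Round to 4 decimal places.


Total cost = CAPEX + OM * lifetime = 2556250 + 36502 * 22 = 2556250 + 803044 = 3359294
Total generation = annual * lifetime = 1538077 * 22 = 33837694 kWh
LCOE = 3359294 / 33837694
LCOE = 0.0993 $/kWh

0.0993


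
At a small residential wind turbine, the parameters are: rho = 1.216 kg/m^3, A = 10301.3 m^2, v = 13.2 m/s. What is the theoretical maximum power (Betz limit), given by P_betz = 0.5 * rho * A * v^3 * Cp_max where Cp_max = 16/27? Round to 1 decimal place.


The Betz coefficient Cp_max = 16/27 = 0.5926
v^3 = 13.2^3 = 2299.968
P_betz = 0.5 * rho * A * v^3 * Cp_max
P_betz = 0.5 * 1.216 * 10301.3 * 2299.968 * 0.5926
P_betz = 8536377.8 W

8536377.8


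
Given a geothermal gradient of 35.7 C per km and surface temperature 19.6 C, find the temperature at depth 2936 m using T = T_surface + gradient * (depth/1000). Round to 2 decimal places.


Convert depth to km: 2936 / 1000 = 2.936 km
Temperature increase = gradient * depth_km = 35.7 * 2.936 = 104.82 C
Temperature at depth = T_surface + delta_T = 19.6 + 104.82
T = 124.42 C

124.42


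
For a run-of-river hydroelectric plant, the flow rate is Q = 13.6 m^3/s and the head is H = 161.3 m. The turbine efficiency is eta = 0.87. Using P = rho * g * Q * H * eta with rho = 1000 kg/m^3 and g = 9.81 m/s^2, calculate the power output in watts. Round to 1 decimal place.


Apply the hydropower formula P = rho * g * Q * H * eta
rho * g = 1000 * 9.81 = 9810.0
P = 9810.0 * 13.6 * 161.3 * 0.87
P = 18722400.7 W

18722400.7


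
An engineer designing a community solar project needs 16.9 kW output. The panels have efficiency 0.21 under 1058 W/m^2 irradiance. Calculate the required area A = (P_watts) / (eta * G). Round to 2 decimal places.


Convert target power to watts: P = 16.9 * 1000 = 16900.0 W
Compute denominator: eta * G = 0.21 * 1058 = 222.18
Required area A = P / (eta * G) = 16900.0 / 222.18
A = 76.06 m^2

76.06


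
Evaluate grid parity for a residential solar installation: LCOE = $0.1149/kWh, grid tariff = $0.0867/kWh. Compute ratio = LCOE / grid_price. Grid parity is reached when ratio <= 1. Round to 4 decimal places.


Compare LCOE to grid price:
  LCOE = $0.1149/kWh, Grid price = $0.0867/kWh
  Ratio = LCOE / grid_price = 0.1149 / 0.0867 = 1.3253
  Grid parity achieved (ratio <= 1)? no

1.3253


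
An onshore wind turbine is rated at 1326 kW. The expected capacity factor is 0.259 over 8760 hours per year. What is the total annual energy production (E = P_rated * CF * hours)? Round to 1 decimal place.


Annual energy = rated_kW * capacity_factor * hours_per_year
Given: P_rated = 1326 kW, CF = 0.259, hours = 8760
E = 1326 * 0.259 * 8760
E = 3008481.8 kWh

3008481.8


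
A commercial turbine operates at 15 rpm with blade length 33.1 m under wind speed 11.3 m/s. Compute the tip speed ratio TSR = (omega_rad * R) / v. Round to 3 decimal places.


Convert rotational speed to rad/s:
  omega = 15 * 2 * pi / 60 = 1.5708 rad/s
Compute tip speed:
  v_tip = omega * R = 1.5708 * 33.1 = 51.993 m/s
Tip speed ratio:
  TSR = v_tip / v_wind = 51.993 / 11.3 = 4.601

4.601


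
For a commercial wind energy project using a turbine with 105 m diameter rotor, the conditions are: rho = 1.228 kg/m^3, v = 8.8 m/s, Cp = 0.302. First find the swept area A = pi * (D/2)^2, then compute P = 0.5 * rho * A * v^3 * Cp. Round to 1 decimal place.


Step 1 -- Compute swept area:
  A = pi * (D/2)^2 = pi * (105/2)^2 = 8659.01 m^2
Step 2 -- Apply wind power equation:
  P = 0.5 * rho * A * v^3 * Cp
  v^3 = 8.8^3 = 681.472
  P = 0.5 * 1.228 * 8659.01 * 681.472 * 0.302
  P = 1094187.7 W

1094187.7


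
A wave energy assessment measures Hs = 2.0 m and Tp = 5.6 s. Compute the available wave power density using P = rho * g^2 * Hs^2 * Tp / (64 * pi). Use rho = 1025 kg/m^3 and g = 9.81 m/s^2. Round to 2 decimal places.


Apply wave power formula:
  g^2 = 9.81^2 = 96.2361
  Hs^2 = 2.0^2 = 4.0
  Numerator = rho * g^2 * Hs^2 * Tp = 1025 * 96.2361 * 4.0 * 5.6 = 2209580.86
  Denominator = 64 * pi = 201.0619
  P = 2209580.86 / 201.0619 = 10989.55 W/m

10989.55


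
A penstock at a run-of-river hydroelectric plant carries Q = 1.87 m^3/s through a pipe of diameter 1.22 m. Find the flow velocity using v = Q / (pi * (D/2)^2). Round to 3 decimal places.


Compute pipe cross-sectional area:
  A = pi * (D/2)^2 = pi * (1.22/2)^2 = 1.169 m^2
Calculate velocity:
  v = Q / A = 1.87 / 1.169
  v = 1.600 m/s

1.600


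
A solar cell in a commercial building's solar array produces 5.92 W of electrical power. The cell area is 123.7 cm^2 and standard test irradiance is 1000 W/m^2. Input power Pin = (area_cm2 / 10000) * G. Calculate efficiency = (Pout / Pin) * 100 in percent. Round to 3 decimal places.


First compute the input power:
  Pin = area_cm2 / 10000 * G = 123.7 / 10000 * 1000 = 12.37 W
Then compute efficiency:
  Efficiency = (Pout / Pin) * 100 = (5.92 / 12.37) * 100
  Efficiency = 47.858%

47.858


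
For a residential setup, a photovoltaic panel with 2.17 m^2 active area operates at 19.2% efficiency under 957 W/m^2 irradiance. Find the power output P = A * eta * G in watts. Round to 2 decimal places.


Use the solar power formula P = A * eta * G.
Given: A = 2.17 m^2, eta = 0.192, G = 957 W/m^2
P = 2.17 * 0.192 * 957
P = 398.72 W

398.72


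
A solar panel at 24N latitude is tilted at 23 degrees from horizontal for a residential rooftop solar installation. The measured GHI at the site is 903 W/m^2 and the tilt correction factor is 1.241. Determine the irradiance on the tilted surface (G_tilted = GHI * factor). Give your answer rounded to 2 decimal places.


Identify the given values:
  GHI = 903 W/m^2, tilt correction factor = 1.241
Apply the formula G_tilted = GHI * factor:
  G_tilted = 903 * 1.241
  G_tilted = 1120.62 W/m^2

1120.62


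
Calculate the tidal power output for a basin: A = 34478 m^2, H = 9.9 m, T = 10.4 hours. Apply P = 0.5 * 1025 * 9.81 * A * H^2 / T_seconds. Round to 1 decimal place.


Convert period to seconds: T = 10.4 * 3600 = 37440.0 s
H^2 = 9.9^2 = 98.01
P = 0.5 * rho * g * A * H^2 / T
P = 0.5 * 1025 * 9.81 * 34478 * 98.01 / 37440.0
P = 453773.9 W

453773.9


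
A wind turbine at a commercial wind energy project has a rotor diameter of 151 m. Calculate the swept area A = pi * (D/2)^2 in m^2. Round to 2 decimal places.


Compute the rotor radius:
  r = D / 2 = 151 / 2 = 75.5 m
Calculate swept area:
  A = pi * r^2 = pi * 75.5^2
  A = 17907.86 m^2

17907.86


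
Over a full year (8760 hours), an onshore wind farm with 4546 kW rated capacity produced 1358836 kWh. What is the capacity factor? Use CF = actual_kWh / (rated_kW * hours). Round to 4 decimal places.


Capacity factor = actual output / maximum possible output
Maximum possible = rated * hours = 4546 * 8760 = 39822960 kWh
CF = 1358836 / 39822960
CF = 0.0341

0.0341


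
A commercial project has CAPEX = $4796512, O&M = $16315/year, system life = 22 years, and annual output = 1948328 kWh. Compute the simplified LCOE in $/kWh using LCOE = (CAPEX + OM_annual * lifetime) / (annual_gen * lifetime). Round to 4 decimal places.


Total cost = CAPEX + OM * lifetime = 4796512 + 16315 * 22 = 4796512 + 358930 = 5155442
Total generation = annual * lifetime = 1948328 * 22 = 42863216 kWh
LCOE = 5155442 / 42863216
LCOE = 0.1203 $/kWh

0.1203


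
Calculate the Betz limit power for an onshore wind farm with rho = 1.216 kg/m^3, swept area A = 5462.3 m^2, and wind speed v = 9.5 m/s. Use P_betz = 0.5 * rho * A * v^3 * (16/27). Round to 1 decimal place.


The Betz coefficient Cp_max = 16/27 = 0.5926
v^3 = 9.5^3 = 857.375
P_betz = 0.5 * rho * A * v^3 * Cp_max
P_betz = 0.5 * 1.216 * 5462.3 * 857.375 * 0.5926
P_betz = 1687353.8 W

1687353.8


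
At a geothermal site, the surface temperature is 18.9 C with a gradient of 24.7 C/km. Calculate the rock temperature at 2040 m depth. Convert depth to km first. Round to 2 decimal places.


Convert depth to km: 2040 / 1000 = 2.04 km
Temperature increase = gradient * depth_km = 24.7 * 2.04 = 50.39 C
Temperature at depth = T_surface + delta_T = 18.9 + 50.39
T = 69.29 C

69.29


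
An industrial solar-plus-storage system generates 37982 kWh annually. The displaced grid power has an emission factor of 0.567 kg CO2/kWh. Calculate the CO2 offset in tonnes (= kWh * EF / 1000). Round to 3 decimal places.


CO2 offset in kg = generation * emission_factor
CO2 offset = 37982 * 0.567 = 21535.79 kg
Convert to tonnes:
  CO2 offset = 21535.79 / 1000 = 21.536 tonnes

21.536


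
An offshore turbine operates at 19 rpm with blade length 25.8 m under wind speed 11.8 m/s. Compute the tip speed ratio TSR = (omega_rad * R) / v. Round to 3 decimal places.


Convert rotational speed to rad/s:
  omega = 19 * 2 * pi / 60 = 1.9897 rad/s
Compute tip speed:
  v_tip = omega * R = 1.9897 * 25.8 = 51.334 m/s
Tip speed ratio:
  TSR = v_tip / v_wind = 51.334 / 11.8 = 4.350

4.350


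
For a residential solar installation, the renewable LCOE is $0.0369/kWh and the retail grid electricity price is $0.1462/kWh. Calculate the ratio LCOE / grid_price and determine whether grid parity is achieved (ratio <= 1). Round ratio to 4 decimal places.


Compare LCOE to grid price:
  LCOE = $0.0369/kWh, Grid price = $0.1462/kWh
  Ratio = LCOE / grid_price = 0.0369 / 0.1462 = 0.2524
  Grid parity achieved (ratio <= 1)? yes

0.2524


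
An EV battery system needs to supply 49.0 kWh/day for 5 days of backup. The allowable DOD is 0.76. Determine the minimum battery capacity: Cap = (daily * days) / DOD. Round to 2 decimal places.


Total energy needed = daily * days = 49.0 * 5 = 245.0 kWh
Account for depth of discharge:
  Cap = total_energy / DOD = 245.0 / 0.76
  Cap = 322.37 kWh

322.37


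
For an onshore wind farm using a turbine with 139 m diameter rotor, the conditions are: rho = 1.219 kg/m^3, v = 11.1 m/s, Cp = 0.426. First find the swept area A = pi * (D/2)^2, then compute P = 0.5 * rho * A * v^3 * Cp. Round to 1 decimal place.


Step 1 -- Compute swept area:
  A = pi * (D/2)^2 = pi * (139/2)^2 = 15174.68 m^2
Step 2 -- Apply wind power equation:
  P = 0.5 * rho * A * v^3 * Cp
  v^3 = 11.1^3 = 1367.631
  P = 0.5 * 1.219 * 15174.68 * 1367.631 * 0.426
  P = 5388547.6 W

5388547.6


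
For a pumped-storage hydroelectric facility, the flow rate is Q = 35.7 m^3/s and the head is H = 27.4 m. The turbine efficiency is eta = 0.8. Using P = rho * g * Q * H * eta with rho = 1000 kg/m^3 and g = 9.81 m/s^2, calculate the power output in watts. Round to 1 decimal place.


Apply the hydropower formula P = rho * g * Q * H * eta
rho * g = 1000 * 9.81 = 9810.0
P = 9810.0 * 35.7 * 27.4 * 0.8
P = 7676756.6 W

7676756.6


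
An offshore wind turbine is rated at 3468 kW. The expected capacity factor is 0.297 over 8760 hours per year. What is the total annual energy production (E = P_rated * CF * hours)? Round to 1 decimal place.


Annual energy = rated_kW * capacity_factor * hours_per_year
Given: P_rated = 3468 kW, CF = 0.297, hours = 8760
E = 3468 * 0.297 * 8760
E = 9022765.0 kWh

9022765.0


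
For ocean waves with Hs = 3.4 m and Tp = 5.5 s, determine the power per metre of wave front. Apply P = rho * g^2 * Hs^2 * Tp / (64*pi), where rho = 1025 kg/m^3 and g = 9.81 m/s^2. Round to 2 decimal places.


Apply wave power formula:
  g^2 = 9.81^2 = 96.2361
  Hs^2 = 3.4^2 = 11.56
  Numerator = rho * g^2 * Hs^2 * Tp = 1025 * 96.2361 * 11.56 * 5.5 = 6271658.52
  Denominator = 64 * pi = 201.0619
  P = 6271658.52 / 201.0619 = 31192.67 W/m

31192.67


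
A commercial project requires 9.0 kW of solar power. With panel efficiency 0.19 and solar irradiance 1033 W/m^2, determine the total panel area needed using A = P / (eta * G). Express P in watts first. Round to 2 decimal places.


Convert target power to watts: P = 9.0 * 1000 = 9000.0 W
Compute denominator: eta * G = 0.19 * 1033 = 196.27
Required area A = P / (eta * G) = 9000.0 / 196.27
A = 45.86 m^2

45.86


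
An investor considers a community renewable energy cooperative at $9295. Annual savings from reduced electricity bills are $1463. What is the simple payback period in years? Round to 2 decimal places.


Simple payback period = initial cost / annual savings
Payback = 9295 / 1463
Payback = 6.35 years

6.35


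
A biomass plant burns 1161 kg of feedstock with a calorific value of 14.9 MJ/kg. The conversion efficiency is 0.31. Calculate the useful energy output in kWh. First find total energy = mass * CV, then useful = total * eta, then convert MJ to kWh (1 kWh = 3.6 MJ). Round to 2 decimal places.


Total energy = mass * CV = 1161 * 14.9 = 17298.9 MJ
Useful energy = total * eta = 17298.9 * 0.31 = 5362.66 MJ
Convert to kWh: 5362.66 / 3.6
Useful energy = 1489.63 kWh

1489.63


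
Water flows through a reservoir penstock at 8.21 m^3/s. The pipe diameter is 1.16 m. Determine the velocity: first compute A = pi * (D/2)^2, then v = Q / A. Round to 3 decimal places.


Compute pipe cross-sectional area:
  A = pi * (D/2)^2 = pi * (1.16/2)^2 = 1.0568 m^2
Calculate velocity:
  v = Q / A = 8.21 / 1.0568
  v = 7.769 m/s

7.769


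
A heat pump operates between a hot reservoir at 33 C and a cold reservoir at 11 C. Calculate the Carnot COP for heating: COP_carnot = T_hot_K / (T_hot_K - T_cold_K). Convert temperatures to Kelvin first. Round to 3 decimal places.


Convert to Kelvin:
  T_hot = 33 + 273.15 = 306.15 K
  T_cold = 11 + 273.15 = 284.15 K
Apply Carnot COP formula:
  COP = T_hot_K / (T_hot_K - T_cold_K) = 306.15 / 22.0
  COP = 13.916

13.916


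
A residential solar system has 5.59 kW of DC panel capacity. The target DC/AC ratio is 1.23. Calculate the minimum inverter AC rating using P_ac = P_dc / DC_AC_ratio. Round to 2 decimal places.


The inverter AC capacity is determined by the DC/AC ratio.
Given: P_dc = 5.59 kW, DC/AC ratio = 1.23
P_ac = P_dc / ratio = 5.59 / 1.23
P_ac = 4.54 kW

4.54


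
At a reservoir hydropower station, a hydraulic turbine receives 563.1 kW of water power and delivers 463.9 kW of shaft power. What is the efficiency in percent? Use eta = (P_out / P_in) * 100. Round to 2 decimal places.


Turbine efficiency = (output power / input power) * 100
eta = (463.9 / 563.1) * 100
eta = 82.38%

82.38


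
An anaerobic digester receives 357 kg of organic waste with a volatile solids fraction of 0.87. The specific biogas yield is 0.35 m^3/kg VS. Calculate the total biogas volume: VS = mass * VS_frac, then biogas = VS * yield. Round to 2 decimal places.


Compute volatile solids:
  VS = mass * VS_fraction = 357 * 0.87 = 310.59 kg
Calculate biogas volume:
  Biogas = VS * specific_yield = 310.59 * 0.35
  Biogas = 108.71 m^3

108.71
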